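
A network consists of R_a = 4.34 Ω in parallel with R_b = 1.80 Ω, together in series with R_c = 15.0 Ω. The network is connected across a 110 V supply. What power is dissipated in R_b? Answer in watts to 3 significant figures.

41.1 W

Combine R_a and R_b into their parallel equivalent first, reducing the network to two series resistors.
R_p = (4.34×1.80)/(4.34+1.80) = 1.272 Ω
R_total = R_p + 15.0 = 1.272 + 15.0 = 16.27 Ω
I = V / R_total = 110 / 16.27 = 6.760 A
Voltage across the parallel pair: V_p = I × R_p = 6.760 × 1.272 = 8.601 V
R_b sits across V_p; its power is V_p²/R.
P_R_b = (8.601)² / 1.80 = 41.10 W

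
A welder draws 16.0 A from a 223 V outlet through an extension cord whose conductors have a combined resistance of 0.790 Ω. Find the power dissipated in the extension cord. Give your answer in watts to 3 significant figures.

Only the current and the line resistance are needed for the I²R loss.
The extension cord carries the full 16.0 A.
P_line = I² R_line = (16.00)² × 0.790 = 202.2 W

202 W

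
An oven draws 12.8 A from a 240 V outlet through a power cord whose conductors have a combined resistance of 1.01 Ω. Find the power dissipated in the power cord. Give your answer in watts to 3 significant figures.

165 W

The power cord is a series resistance carrying the load current; its dissipation is I²R_line.
The power cord carries the full 12.8 A.
P_line = I² R_line = (12.80)² × 1.01 = 165.5 W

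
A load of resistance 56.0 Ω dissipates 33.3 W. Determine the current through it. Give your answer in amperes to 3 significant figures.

0.771 A

From P = V I = I²R = V²/R, with the two given quantities we get I = √(P / R).
I = √(33.3 / 56.0) = 0.7711 A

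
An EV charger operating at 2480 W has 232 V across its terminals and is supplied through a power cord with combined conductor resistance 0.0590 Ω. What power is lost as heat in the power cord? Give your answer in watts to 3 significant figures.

6.74 W

The power cord is a series resistance carrying the load current; its dissipation is I²R_line.
I = P / V = 2480 / 232 = 10.69 A through the power cord.
P_line = I² R_line = (10.69)² × 0.0590 = 6.742 W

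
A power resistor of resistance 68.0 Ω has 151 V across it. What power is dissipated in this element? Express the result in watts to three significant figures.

Voltage and resistance are given, so P = V²/R is the one-step route.
P = (151 V)² / 68.0 Ω = 335.3 W

335 W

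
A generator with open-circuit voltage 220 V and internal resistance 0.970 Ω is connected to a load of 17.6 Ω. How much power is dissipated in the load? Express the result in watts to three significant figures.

The internal resistance and the load are in series, so the same I flows through both; get I from ε/(r+R), then I²R for the load.
I = ε / (r + R) = 220 / (0.970 + 17.6) = 11.85 A
P_load = I² R = (11.85)² × 17.6 = 2470 W

2470 W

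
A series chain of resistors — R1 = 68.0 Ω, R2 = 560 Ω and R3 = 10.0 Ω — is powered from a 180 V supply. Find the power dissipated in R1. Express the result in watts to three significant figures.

In a series string the same current flows through every resistor — find that current, then P = I²R for the one we want.
R_total = 68.0 + 560 + 10.0 = 638.0 Ω
I = V / R_total = 180 / 638.0 = 0.2821 A
P_R1 = I² × R1 = (0.2821)² × 68.0 = 5.413 W

5.41 W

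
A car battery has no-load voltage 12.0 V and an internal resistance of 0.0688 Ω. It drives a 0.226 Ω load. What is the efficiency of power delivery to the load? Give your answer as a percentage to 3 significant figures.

Efficiency is P_load / P_total. With a series r and R sharing the same I, P = I²R for each, so η = R/(R+r).
η = R / (R + r) = 0.226 / (0.226 + 0.0688) = 0.7666

76.7 %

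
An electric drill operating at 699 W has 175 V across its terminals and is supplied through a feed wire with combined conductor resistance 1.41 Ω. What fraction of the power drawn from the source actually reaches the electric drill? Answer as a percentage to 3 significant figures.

96.9 %

I = P / V = 699 / 175 = 3.994 A through the feed wire.
P_line = I² R_line = (3.994)² × 1.41 = 22.50 W
P_source = P_load + P_line = 699.0 + 22.50 = 721.5 W
η = P_load / P_source = 699.0 / 721.5 = 0.9688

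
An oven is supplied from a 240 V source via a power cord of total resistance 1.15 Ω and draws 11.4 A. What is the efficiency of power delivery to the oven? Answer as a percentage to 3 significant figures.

The power cord carries the full 11.4 A.
P_line = I² R_line = (11.40)² × 1.15 = 149.5 W
P_source = V I = 240 × 11.40 = 2736 W; P_load = 2587 W
η = P_load / P_source = 2587 / 2736 = 0.9454

94.5 %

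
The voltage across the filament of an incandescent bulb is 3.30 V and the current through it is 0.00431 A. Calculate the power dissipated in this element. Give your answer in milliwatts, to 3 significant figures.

14.2 mW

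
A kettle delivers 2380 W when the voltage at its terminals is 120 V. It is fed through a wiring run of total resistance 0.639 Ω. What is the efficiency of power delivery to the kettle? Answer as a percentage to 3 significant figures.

I = P / V = 2380 / 120 = 19.83 A through the wiring run.
P_line = I² R_line = (19.83)² × 0.639 = 251.4 W
P_source = P_load + P_line = 2380 + 251.4 = 2631 W
η = P_load / P_source = 2380 / 2631 = 0.9045

90.4 %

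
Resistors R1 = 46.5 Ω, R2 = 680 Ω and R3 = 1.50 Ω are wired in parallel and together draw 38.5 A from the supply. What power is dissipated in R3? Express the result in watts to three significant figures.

We need the common branch voltage; get it from I_total × R_eq, then P = V²/R for the branch.
1/R_eq = 1/46.5 + 1/680 + 1/1.50 ⇒ R_eq = 1.450 Ω
V = I_total × R_eq = 38.50 × 1.450 = 55.83 V
P_R3 = V² / R3 = (55.83)² / 1.50 = 2078 W

2080 W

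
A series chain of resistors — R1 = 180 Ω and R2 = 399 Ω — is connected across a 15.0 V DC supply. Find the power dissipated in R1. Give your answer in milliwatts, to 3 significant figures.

121 mW

Every series element carries the same I. Get I from the total resistance, then P = I² × R1.
R_total = 180 + 399 = 579.0 Ω
I = V / R_total = 15.0 / 579.0 = 0.02591 A
P_R1 = I² × R1 = (0.02591)² × 180 = 0.1208 W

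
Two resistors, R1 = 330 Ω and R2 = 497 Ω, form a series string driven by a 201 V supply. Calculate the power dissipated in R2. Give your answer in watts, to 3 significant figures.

29.4 W

Series elements share the same current, so find I first, then use P = I²R.
R_total = 330 + 497 = 827.0 Ω
I = V / R_total = 201 / 827.0 = 0.2430 A
P_R2 = I² × R2 = (0.2430)² × 497 = 29.36 W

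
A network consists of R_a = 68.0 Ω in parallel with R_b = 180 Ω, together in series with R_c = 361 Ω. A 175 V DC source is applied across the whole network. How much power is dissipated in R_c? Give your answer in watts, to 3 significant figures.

65.7 W

First find R_p for the parallel pair, then treat R_p + R_c as a series loop.
R_p = (68.0×180)/(68.0+180) = 49.35 Ω
R_total = R_p + 361 = 49.35 + 361 = 410.4 Ω
I = V / R_total = 175 / 410.4 = 0.4265 A
R_c carries the full series current, so P = I²R.
P_R_c = (0.4265)² × 361 = 65.65 W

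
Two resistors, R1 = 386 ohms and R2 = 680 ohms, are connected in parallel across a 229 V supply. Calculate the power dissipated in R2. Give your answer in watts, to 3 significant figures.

The supply voltage appears across each parallel branch — just use P = V²/R2.
P_R2 = V² / R2 = (229)² / 680 Ω = 77.12 W

77.1 W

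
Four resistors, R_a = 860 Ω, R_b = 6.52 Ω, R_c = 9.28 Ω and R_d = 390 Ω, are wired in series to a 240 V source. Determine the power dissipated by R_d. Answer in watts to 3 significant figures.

14.0 W

Every series element carries the same I. Get I from the total resistance, then P = I² × R_d.
R_total = 860 + 6.52 + 9.28 + 390 = 1266 Ω
I = V / R_total = 240 / 1266 = 0.1896 A
P_R_d = I² × R_d = (0.1896)² × 390 = 14.02 W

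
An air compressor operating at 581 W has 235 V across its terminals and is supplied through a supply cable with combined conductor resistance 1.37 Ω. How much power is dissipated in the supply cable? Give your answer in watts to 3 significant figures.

8.37 W

Line loss is just I²R for the cable — we know both I and R_line directly.
I = P / V = 581 / 235 = 2.472 A through the supply cable.
P_line = I² R_line = (2.472)² × 1.37 = 8.374 W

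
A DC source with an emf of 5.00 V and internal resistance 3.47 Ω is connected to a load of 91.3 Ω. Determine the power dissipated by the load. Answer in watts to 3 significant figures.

0.254 W

The internal resistance and the load are in series, so the same I flows through both; get I from ε/(r+R), then I²R for the load.
I = ε / (r + R) = 5.00 / (3.47 + 91.3) = 0.05276 A
P_load = I² R = (0.05276)² × 91.3 = 0.2541 W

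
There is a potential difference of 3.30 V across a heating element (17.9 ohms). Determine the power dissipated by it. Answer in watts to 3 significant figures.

Voltage and resistance are given, so P = V²/R is the one-step route.
P = (3.30 V)² / 17.9 Ω = 0.6084 W

0.608 W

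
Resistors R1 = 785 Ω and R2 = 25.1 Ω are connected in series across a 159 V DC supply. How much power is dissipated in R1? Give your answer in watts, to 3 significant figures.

30.2 W

In a series string the same current flows through every resistor — find that current, then P = I²R for the one we want.
R_total = 785 + 25.1 = 810.1 Ω
I = V / R_total = 159 / 810.1 = 0.1963 A
P_R1 = I² × R1 = (0.1963)² × 785 = 30.24 W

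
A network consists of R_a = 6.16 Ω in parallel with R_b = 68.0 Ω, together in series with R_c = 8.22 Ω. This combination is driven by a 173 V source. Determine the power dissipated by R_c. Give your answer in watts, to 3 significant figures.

1280 W

Reduce the parallel combination to a single R_p; the circuit then becomes R_p in series with the remaining resistor.
R_p = (6.16×68.0)/(6.16+68.0) = 5.648 Ω
R_total = R_p + 8.22 = 5.648 + 8.22 = 13.87 Ω
I = V / R_total = 173 / 13.87 = 12.47 A
R_c carries the full series current, so P = I²R.
P_R_c = (12.47)² × 8.22 = 1279 W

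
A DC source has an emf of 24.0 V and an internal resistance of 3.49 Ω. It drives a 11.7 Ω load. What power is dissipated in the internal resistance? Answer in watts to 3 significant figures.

8.71 W

r is in series with the load, so it carries the full circuit current — the loss in it is I²r.
I = ε / (r + R) = 24.0 / (3.49 + 11.7) = 1.580 A
P_int = I² r = (1.580)² × 3.49 = 8.712 W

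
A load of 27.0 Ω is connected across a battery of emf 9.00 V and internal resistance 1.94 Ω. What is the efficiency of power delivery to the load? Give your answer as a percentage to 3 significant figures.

93.3 %

The source delivers εI, of which I²R reaches the load and I²r is lost; since I is common, η = R/(R+r).
η = R / (R + r) = 27.0 / (27.0 + 1.94) = 0.9330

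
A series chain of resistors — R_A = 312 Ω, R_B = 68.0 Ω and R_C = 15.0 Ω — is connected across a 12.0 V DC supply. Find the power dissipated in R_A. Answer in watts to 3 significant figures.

0.288 W

The current is common to all series resistors; compute it, then apply P = I²R for the target.
R_total = 312 + 68.0 + 15.0 = 395.0 Ω
I = V / R_total = 12.0 / 395.0 = 0.03038 A
P_R_A = I² × R_A = (0.03038)² × 312 = 0.2880 W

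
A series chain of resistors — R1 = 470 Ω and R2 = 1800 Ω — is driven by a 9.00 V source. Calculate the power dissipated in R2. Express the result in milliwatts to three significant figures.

Series elements share the same current, so find I first, then use P = I²R.
R_total = 470 + 1800 = 2270 Ω
I = V / R_total = 9.00 / 2270 = 0.003965 A
P_R2 = I² × R2 = (0.003965)² × 1800 = 0.02829 W

28.3 mW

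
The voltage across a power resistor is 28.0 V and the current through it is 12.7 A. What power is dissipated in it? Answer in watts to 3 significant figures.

V and I are known directly — P = V I, no intermediate step needed.
P = 28.0 V × 12.70 A = 355.6 W

356 W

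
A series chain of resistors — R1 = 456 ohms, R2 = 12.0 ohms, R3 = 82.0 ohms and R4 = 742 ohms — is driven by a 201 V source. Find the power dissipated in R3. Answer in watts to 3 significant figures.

The current is common to all series resistors; compute it, then apply P = I²R for the target.
R_total = 456 + 12.0 + 82.0 + 742 = 1292 Ω
I = V / R_total = 201 / 1292 = 0.1556 A
P_R3 = I² × R3 = (0.1556)² × 82.0 = 1.985 W

1.98 W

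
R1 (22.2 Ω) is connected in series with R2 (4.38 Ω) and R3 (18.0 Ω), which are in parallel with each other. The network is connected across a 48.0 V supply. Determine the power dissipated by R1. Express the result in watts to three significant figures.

Reduce the parallel pair to R_p first; the network is then a simple series string.
R_p = (4.38×18.0)/(4.38+18.0) = 3.523 Ω
R_total = 22.2 + 3.523 = 25.72 Ω
I = V / R_total = 48.0 / 25.72 = 1.866 A
R1 is in the main series path, so its power is I²R1.
P_R1 = (1.866)² × 22.2 = 77.30 W

77.3 W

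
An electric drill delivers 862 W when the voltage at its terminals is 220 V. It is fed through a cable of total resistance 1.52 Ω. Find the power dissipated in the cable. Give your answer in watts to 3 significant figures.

23.3 W

Line loss is just I²R for the cable — we know both I and R_line directly.
I = P / V = 862 / 220 = 3.918 A through the cable.
P_line = I² R_line = (3.918)² × 1.52 = 23.34 W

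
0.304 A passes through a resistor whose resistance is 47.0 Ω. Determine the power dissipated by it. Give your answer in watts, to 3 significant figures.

4.34 W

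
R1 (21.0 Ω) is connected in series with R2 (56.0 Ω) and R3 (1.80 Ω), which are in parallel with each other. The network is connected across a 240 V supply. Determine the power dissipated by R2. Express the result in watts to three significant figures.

Collapse R2‖R3 to a single equivalent, reducing the network to two series elements.
R_p = (56.0×1.80)/(56.0+1.80) = 1.744 Ω
R_total = 21.0 + 1.744 = 22.74 Ω
I = V / R_total = 240 / 22.74 = 10.55 A
Voltage across the parallel pair: V_p = I × R_p = 10.55 × 1.744 = 18.40 V
R2 is across V_p, so use P = V²/R for that branch.
P_R2 = (18.40)² / 56.0 = 6.047 W

6.05 W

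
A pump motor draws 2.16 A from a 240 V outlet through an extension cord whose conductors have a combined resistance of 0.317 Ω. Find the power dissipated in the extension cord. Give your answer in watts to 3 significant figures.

1.48 W

The extension cord is a series resistance carrying the load current; its dissipation is I²R_line.
The extension cord carries the full 2.16 A.
P_line = I² R_line = (2.160)² × 0.317 = 1.479 W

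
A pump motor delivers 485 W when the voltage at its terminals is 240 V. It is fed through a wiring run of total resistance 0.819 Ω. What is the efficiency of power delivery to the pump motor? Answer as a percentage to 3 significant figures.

I = P / V = 485 / 240 = 2.021 A through the wiring run.
P_line = I² R_line = (2.021)² × 0.819 = 3.345 W
P_source = P_load + P_line = 485.0 + 3.345 = 488.3 W
η = P_load / P_source = 485.0 / 488.3 = 0.9932

99.3 %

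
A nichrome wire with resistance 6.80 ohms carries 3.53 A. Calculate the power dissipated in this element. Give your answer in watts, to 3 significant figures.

Knowing I and R, the power is just I²R — no need to find V first.
P = (3.530 A)² × 6.80 Ω = 84.73 W

84.7 W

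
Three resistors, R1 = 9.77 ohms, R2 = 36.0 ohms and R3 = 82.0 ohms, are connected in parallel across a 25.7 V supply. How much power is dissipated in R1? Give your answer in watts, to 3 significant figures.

67.6 W

The supply voltage appears across each parallel branch — just use P = V²/R1.
P_R1 = V² / R1 = (25.7)² / 9.77 Ω = 67.60 W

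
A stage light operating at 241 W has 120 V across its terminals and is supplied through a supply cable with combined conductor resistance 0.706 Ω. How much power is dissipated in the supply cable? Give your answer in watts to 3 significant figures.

Line loss is just I²R for the cable — we know both I and R_line directly.
I = P / V = 241 / 120 = 2.008 A through the supply cable.
P_line = I² R_line = (2.008)² × 0.706 = 2.848 W

2.85 W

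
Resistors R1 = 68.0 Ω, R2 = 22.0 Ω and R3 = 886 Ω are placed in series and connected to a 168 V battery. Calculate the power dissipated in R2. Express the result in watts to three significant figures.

The current is common to all series resistors; compute it, then apply P = I²R for the target.
R_total = 68.0 + 22.0 + 886 = 976.0 Ω
I = V / R_total = 168 / 976.0 = 0.1721 A
P_R2 = I² × R2 = (0.1721)² × 22.0 = 0.6518 W

0.652 W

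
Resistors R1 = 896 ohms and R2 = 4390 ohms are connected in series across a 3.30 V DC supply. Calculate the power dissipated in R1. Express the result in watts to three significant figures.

The current is common to all series resistors; compute it, then apply P = I²R for the target.
R_total = 896 + 4390 = 5286 Ω
I = V / R_total = 3.30 / 5286 = 0.0006243 A
P_R1 = I² × R1 = (0.0006243)² × 896 = 0.0003492 W

0.000349 W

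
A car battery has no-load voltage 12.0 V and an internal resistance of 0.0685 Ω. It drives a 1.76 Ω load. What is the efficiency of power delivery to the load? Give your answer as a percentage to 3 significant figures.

96.3 %

The source delivers εI, of which I²R reaches the load and I²r is lost; since I is common, η = R/(R+r).
η = R / (R + r) = 1.76 / (1.76 + 0.0685) = 0.9625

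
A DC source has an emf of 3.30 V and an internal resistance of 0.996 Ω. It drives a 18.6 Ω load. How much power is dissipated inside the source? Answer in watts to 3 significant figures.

0.0282 W

Internal loss is I²r, with I set by the total series resistance r+R.
I = ε / (r + R) = 3.30 / (0.996 + 18.6) = 0.1684 A
P_int = I² r = (0.1684)² × 0.996 = 0.02825 W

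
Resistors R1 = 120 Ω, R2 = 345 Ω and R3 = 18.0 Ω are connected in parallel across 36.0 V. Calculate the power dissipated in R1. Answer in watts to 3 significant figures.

Each parallel branch sees the full supply voltage, so P = V²/R applies directly to the target branch.
P_R1 = V² / R1 = (36.0)² / 120 Ω = 10.80 W

10.8 W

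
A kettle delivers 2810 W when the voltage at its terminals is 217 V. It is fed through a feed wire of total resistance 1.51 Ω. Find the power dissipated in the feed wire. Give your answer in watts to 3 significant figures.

Only the current and the line resistance are needed for the I²R loss.
I = P / V = 2810 / 217 = 12.95 A through the feed wire.
P_line = I² R_line = (12.95)² × 1.51 = 253.2 W

253 W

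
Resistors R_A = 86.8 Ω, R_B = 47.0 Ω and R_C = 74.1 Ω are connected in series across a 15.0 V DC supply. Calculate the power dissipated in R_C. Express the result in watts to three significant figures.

0.386 W

The current is common to all series resistors; compute it, then apply P = I²R for the target.
R_total = 86.8 + 47.0 + 74.1 = 207.9 Ω
I = V / R_total = 15.0 / 207.9 = 0.07215 A
P_R_C = I² × R_C = (0.07215)² × 74.1 = 0.3857 W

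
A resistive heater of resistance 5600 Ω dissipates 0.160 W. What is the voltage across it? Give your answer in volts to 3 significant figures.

29.9 V

From P = V I = I²R = V²/R, with the two given quantities we get V = √(P R).
V = √(0.160 × 5600) = 29.93 V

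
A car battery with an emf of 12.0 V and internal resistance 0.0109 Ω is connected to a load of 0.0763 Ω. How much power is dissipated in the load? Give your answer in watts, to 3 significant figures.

1440 W

The internal resistance and the load are in series, so the same I flows through both; get I from ε/(r+R), then I²R for the load.
I = ε / (r + R) = 12.0 / (0.0109 + 0.0763) = 137.6 A
P_load = I² R = (137.6)² × 0.0763 = 1445 W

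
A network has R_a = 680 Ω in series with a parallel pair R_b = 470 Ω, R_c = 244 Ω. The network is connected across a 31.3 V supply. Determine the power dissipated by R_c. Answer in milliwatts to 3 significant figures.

147 mW

Collapse R_b‖R_c to a single equivalent, reducing the network to two series elements.
R_p = (470×244)/(470+244) = 160.6 Ω
R_total = 680 + 160.6 = 840.6 Ω
I = V / R_total = 31.3 / 840.6 = 0.03723 A
Voltage across the parallel pair: V_p = I × R_p = 0.03723 × 160.6 = 5.980 V
R_c is across V_p, so use P = V²/R for that branch.
P_R_c = (5.980)² / 244 = 0.1466 W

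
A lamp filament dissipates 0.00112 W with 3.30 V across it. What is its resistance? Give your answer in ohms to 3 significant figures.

9720 Ω

Rearranging the power relation for the two known quantities gives R = V² / P.
R = (3.30)² / 0.00112 = 9723 Ω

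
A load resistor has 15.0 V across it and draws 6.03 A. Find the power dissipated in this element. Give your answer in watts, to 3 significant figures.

90.5 W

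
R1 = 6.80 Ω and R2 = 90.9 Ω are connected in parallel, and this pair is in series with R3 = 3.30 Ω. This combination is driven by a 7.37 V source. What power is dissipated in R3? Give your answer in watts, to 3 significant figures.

Reduce the parallel combination to a single R_p; the circuit then becomes R_p in series with the remaining resistor.
R_p = (6.80×90.9)/(6.80+90.9) = 6.327 Ω
R_total = R_p + 3.30 = 6.327 + 3.30 = 9.627 Ω
I = V / R_total = 7.37 / 9.627 = 0.7656 A
All the supply current flows through R3; use P = I²R3.
P_R3 = (0.7656)² × 3.30 = 1.934 W

1.93 W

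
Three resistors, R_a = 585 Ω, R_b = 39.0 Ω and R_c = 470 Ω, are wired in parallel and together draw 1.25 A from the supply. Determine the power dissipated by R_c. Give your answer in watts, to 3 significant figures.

3.83 W

The branches share the same voltage, but only the total current is given — find V from the equivalent resistance first.
1/R_eq = 1/585 + 1/39.0 + 1/470 ⇒ R_eq = 33.92 Ω
V = I_total × R_eq = 1.250 × 33.92 = 42.40 V
P_R_c = V² / R_c = (42.40)² / 470 = 3.826 W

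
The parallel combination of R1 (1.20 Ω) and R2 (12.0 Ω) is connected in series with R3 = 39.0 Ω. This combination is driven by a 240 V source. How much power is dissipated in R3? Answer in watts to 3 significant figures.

Reduce the parallel combination to a single R_p; the circuit then becomes R_p in series with the remaining resistor.
R_p = (1.20×12.0)/(1.20+12.0) = 1.091 Ω
R_total = R_p + 39.0 = 1.091 + 39.0 = 40.09 Ω
I = V / R_total = 240 / 40.09 = 5.986 A
R3 is the series element, so its power is I²R.
P_R3 = (5.986)² × 39.0 = 1398 W

1400 W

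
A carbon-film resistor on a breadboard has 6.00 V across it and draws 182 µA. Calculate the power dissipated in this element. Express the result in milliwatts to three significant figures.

1.09 mW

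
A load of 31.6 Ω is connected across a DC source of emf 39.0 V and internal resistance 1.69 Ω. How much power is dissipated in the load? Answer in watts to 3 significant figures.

The internal resistance and the load are in series, so the same I flows through both; get I from ε/(r+R), then I²R for the load.
I = ε / (r + R) = 39.0 / (1.69 + 31.6) = 1.172 A
P_load = I² R = (1.172)² × 31.6 = 43.37 W

43.4 W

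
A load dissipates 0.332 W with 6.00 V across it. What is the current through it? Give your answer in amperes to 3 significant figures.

Rearranging the power relation for the two known quantities gives I = P / V.
I = 0.332 / 6.00 = 0.05533 A

0.0553 A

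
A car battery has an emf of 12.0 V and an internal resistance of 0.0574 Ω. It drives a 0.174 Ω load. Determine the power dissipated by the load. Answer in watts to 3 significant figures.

The internal resistance and the load are in series, so the same I flows through both; get I from ε/(r+R), then I²R for the load.
I = ε / (r + R) = 12.0 / (0.0574 + 0.174) = 51.86 A
P_load = I² R = (51.86)² × 0.174 = 467.9 W

468 W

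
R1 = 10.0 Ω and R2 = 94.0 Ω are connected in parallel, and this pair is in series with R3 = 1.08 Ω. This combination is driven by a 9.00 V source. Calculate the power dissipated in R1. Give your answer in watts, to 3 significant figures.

6.46 W

First find R_p for the parallel pair, then treat R_p + R3 as a series loop.
R_p = (10.0×94.0)/(10.0+94.0) = 9.038 Ω
R_total = R_p + 1.08 = 9.038 + 1.08 = 10.12 Ω
I = V / R_total = 9.00 / 10.12 = 0.8895 A
Voltage across the parallel pair: V_p = I × R_p = 0.8895 × 9.038 = 8.039 V
Use P = V²/R for R1 with V = V_p.
P_R1 = (8.039)² / 10.0 = 6.463 W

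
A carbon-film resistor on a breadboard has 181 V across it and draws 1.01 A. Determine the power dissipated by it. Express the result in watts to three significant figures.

183 W

V and I are known directly — P = V I, no intermediate step needed.
P = 181 V × 1.010 A = 182.8 W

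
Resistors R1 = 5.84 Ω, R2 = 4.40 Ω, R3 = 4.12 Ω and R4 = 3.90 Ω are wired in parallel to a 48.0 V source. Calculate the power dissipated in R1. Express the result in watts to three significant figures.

395 W

Each parallel branch sees the full supply voltage, so P = V²/R applies directly to the target branch.
P_R1 = V² / R1 = (48.0)² / 5.84 Ω = 394.5 W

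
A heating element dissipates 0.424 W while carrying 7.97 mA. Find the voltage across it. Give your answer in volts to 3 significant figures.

The two known quantities fix the third via V = P / I.
V = 0.424 / 0.007970 = 53.20 V

53.2 V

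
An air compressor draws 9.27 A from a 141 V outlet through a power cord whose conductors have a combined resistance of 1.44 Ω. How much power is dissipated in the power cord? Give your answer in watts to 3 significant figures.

124 W

The power cord is a series resistance carrying the load current; its dissipation is I²R_line.
The power cord carries the full 9.27 A.
P_line = I² R_line = (9.270)² × 1.44 = 123.7 W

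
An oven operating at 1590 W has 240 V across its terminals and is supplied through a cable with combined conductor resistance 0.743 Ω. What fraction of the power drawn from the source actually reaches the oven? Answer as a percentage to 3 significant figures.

98.0 %

I = P / V = 1590 / 240 = 6.625 A through the cable.
P_line = I² R_line = (6.625)² × 0.743 = 32.61 W
P_source = P_load + P_line = 1590 + 32.61 = 1623 W
η = P_load / P_source = 1590 / 1623 = 0.9799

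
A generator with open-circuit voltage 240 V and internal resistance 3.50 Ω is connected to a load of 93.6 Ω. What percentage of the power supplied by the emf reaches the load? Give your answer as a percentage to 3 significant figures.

η = P_load/(P_load+P_int) = I²R/(I²R+I²r) = R/(R+r) — the I² cancels for series elements.
η = R / (R + r) = 93.6 / (93.6 + 3.50) = 0.9640

96.4 %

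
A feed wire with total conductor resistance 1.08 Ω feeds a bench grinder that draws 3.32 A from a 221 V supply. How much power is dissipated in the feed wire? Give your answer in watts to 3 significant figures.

The feed wire is a series resistance carrying the load current; its dissipation is I²R_line.
The feed wire carries the full 3.32 A.
P_line = I² R_line = (3.320)² × 1.08 = 11.90 W

11.9 W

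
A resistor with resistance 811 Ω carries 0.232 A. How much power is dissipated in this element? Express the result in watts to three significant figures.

43.7 W

With I and R stated, P = I²R applies in one step.
P = (0.2320 A)² × 811 Ω = 43.65 W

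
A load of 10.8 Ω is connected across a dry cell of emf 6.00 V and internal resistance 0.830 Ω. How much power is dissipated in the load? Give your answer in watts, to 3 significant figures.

Load and internal resistance form a series loop — compute the loop current, then the load power via I²R.
I = ε / (r + R) = 6.00 / (0.830 + 10.8) = 0.5159 A
P_load = I² R = (0.5159)² × 10.8 = 2.875 W

2.87 W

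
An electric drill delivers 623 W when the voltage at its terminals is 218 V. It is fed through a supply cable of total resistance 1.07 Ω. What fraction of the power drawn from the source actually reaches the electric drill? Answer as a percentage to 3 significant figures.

I = P / V = 623 / 218 = 2.858 A through the supply cable.
P_line = I² R_line = (2.858)² × 1.07 = 8.739 W
P_source = P_load + P_line = 623.0 + 8.739 = 631.7 W
η = P_load / P_source = 623.0 / 631.7 = 0.9862

98.6 %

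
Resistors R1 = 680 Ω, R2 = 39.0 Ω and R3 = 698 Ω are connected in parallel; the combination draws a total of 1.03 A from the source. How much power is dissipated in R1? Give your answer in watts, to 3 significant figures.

The branches share the same voltage, but only the total current is given — find V from the equivalent resistance first.
1/R_eq = 1/680 + 1/39.0 + 1/698 ⇒ R_eq = 35.03 Ω
V = I_total × R_eq = 1.030 × 35.03 = 36.08 V
P_R1 = V² / R1 = (36.08)² / 680 = 1.915 W

1.91 W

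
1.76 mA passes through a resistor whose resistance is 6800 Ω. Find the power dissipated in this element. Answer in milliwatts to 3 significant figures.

The current through and the resistance of the element are both given; use P = I²R.
P = (0.001760 A)² × 6800 Ω = 0.02106 W

21.1 mW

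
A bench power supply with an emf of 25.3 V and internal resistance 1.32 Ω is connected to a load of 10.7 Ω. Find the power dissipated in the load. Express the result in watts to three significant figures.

47.4 W

The internal resistance and the load are in series, so the same I flows through both; get I from ε/(r+R), then I²R for the load.
I = ε / (r + R) = 25.3 / (1.32 + 10.7) = 2.105 A
P_load = I² R = (2.105)² × 10.7 = 47.40 W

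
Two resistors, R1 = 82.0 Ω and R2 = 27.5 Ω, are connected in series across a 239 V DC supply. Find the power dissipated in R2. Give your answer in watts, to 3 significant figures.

Since the resistors are in series they all carry the loop current I = V/R_total; the power in any one is I²R.
R_total = 82.0 + 27.5 = 109.5 Ω
I = V / R_total = 239 / 109.5 = 2.183 A
P_R2 = I² × R2 = (2.183)² × 27.5 = 131.0 W

131 W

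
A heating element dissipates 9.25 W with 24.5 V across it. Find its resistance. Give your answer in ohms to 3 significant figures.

64.9 Ω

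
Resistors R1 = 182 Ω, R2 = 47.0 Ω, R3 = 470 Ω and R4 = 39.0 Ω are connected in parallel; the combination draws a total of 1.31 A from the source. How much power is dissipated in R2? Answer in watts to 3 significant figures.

12.3 W

We need the common branch voltage; get it from I_total × R_eq, then P = V²/R for the branch.
1/R_eq = 1/182 + 1/47.0 + 1/470 + 1/39.0 ⇒ R_eq = 18.34 Ω
V = I_total × R_eq = 1.310 × 18.34 = 24.02 V
P_R2 = V² / R2 = (24.02)² / 47.0 = 12.27 W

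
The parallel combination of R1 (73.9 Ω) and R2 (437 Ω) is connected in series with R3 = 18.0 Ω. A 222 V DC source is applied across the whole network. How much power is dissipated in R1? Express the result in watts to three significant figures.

Combine R1 and R2 into their parallel equivalent first, reducing the network to two series resistors.
R_p = (73.9×437)/(73.9+437) = 63.21 Ω
R_total = R_p + 18.0 = 63.21 + 18.0 = 81.21 Ω
I = V / R_total = 222 / 81.21 = 2.734 A
Voltage across the parallel pair: V_p = I × R_p = 2.734 × 63.21 = 172.8 V
R1 sits across V_p; its power is V_p²/R.
P_R1 = (172.8)² / 73.9 = 404.0 W

404 W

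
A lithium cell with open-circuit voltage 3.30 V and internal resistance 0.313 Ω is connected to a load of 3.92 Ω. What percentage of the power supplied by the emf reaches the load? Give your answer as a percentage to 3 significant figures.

92.6 %

The source delivers εI, of which I²R reaches the load and I²r is lost; since I is common, η = R/(R+r).
η = R / (R + r) = 3.92 / (3.92 + 0.313) = 0.9261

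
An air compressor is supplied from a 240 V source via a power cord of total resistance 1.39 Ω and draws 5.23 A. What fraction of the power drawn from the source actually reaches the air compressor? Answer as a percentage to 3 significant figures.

97.0 %

The power cord carries the full 5.23 A.
P_line = I² R_line = (5.230)² × 1.39 = 38.02 W
P_source = V I = 240 × 5.230 = 1255 W; P_load = 1217 W
η = P_load / P_source = 1217 / 1255 = 0.9697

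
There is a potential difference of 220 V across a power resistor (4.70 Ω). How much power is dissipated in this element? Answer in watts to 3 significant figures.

Voltage and resistance are given, so P = V²/R is the one-step route.
P = (220 V)² / 4.70 Ω = 10300 W

10300 W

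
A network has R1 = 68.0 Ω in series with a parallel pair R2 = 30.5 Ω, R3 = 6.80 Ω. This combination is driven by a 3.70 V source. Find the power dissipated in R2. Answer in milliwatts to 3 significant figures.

2.56 mW

Collapse R2‖R3 to a single equivalent, reducing the network to two series elements.
R_p = (30.5×6.80)/(30.5+6.80) = 5.560 Ω
R_total = 68.0 + 5.560 = 73.56 Ω
I = V / R_total = 3.70 / 73.56 = 0.05030 A
Voltage across the parallel pair: V_p = I × R_p = 0.05030 × 5.560 = 0.2797 V
R2 is across V_p, so use P = V²/R for that branch.
P_R2 = (0.2797)² / 30.5 = 0.002565 W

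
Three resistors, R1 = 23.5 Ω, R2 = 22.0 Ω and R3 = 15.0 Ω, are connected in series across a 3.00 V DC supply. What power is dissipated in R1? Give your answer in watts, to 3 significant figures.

0.0578 W

The current is common to all series resistors; compute it, then apply P = I²R for the target.
R_total = 23.5 + 22.0 + 15.0 = 60.50 Ω
I = V / R_total = 3.00 / 60.50 = 0.04959 A
P_R1 = I² × R1 = (0.04959)² × 23.5 = 0.05778 W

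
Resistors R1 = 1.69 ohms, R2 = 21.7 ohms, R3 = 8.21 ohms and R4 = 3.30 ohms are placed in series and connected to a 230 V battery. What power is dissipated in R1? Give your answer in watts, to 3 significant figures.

The current is common to all series resistors; compute it, then apply P = I²R for the target.
R_total = 1.69 + 21.7 + 8.21 + 3.30 = 34.90 Ω
I = V / R_total = 230 / 34.90 = 6.590 A
P_R1 = I² × R1 = (6.590)² × 1.69 = 73.40 W

73.4 W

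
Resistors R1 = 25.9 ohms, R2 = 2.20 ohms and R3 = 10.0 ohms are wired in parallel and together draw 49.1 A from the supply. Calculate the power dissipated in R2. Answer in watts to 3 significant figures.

3110 W

Only the total current is stated, so first find the parallel equivalent to get the voltage across the combination.
1/R_eq = 1/25.9 + 1/2.20 + 1/10.0 ⇒ R_eq = 1.686 Ω
V = I_total × R_eq = 49.10 × 1.686 = 82.78 V
P_R2 = V² / R2 = (82.78)² / 2.20 = 3115 W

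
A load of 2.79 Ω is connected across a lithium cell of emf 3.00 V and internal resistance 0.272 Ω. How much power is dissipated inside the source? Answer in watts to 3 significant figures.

The source's internal resistance is just another series element carrying I; its dissipation is I²r.
I = ε / (r + R) = 3.00 / (0.272 + 2.79) = 0.9798 A
P_int = I² r = (0.9798)² × 0.272 = 0.2611 W

0.261 W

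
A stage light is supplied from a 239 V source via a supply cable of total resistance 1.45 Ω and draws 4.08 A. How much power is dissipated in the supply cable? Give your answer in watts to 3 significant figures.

24.1 W

Line loss is just I²R for the cable — we know both I and R_line directly.
The supply cable carries the full 4.08 A.
P_line = I² R_line = (4.080)² × 1.45 = 24.14 W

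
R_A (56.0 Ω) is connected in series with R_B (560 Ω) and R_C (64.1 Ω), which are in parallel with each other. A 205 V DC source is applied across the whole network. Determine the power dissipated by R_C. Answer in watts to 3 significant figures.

First combine the parallel branches into one equivalent R_p, then R_A + R_p is a series pair.
R_p = (560×64.1)/(560+64.1) = 57.52 Ω
R_total = 56.0 + 57.52 = 113.5 Ω
I = V / R_total = 205 / 113.5 = 1.806 A
Voltage across the parallel pair: V_p = I × R_p = 1.806 × 57.52 = 103.9 V
With V_p across R_C, its power is V_p²/R_C.
P_R_C = (103.9)² / 64.1 = 168.3 W

168 W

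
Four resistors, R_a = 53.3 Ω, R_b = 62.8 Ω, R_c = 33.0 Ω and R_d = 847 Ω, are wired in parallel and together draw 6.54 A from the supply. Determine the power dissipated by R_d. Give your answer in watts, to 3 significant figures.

11.5 W

We need the common branch voltage; get it from I_total × R_eq, then P = V²/R for the branch.
1/R_eq = 1/53.3 + 1/62.8 + 1/33.0 + 1/847 ⇒ R_eq = 15.11 Ω
V = I_total × R_eq = 6.540 × 15.11 = 98.84 V
P_R_d = V² / R_d = (98.84)² / 847 = 11.53 W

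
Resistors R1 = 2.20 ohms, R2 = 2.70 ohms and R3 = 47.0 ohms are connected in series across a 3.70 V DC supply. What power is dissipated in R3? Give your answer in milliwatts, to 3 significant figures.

239 mW

The current is common to all series resistors; compute it, then apply P = I²R for the target.
R_total = 2.20 + 2.70 + 47.0 = 51.90 Ω
I = V / R_total = 3.70 / 51.90 = 0.07129 A
P_R3 = I² × R3 = (0.07129)² × 47.0 = 0.2389 W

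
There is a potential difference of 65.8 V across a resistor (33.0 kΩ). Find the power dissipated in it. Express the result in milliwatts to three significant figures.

131 mW

Voltage and resistance are given, so P = V²/R is the one-step route.
P = (65.8 V)² / 33000 Ω = 0.1312 W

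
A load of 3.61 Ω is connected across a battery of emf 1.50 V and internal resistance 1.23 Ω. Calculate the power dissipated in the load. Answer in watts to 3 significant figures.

With r and R in series, I = ε/(r+R); the load dissipates I²R.
I = ε / (r + R) = 1.50 / (1.23 + 3.61) = 0.3099 A
P_load = I² R = (0.3099)² × 3.61 = 0.3467 W

0.347 W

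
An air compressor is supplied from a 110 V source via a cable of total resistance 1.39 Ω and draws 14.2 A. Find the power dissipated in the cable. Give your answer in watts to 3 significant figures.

280 W

The cable is a series resistance carrying the load current; its dissipation is I²R_line.
The cable carries the full 14.2 A.
P_line = I² R_line = (14.20)² × 1.39 = 280.3 W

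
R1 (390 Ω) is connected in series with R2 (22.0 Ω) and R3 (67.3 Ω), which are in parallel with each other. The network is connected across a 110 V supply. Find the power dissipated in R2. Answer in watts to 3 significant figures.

0.915 W

Reduce the parallel pair to R_p first; the network is then a simple series string.
R_p = (22.0×67.3)/(22.0+67.3) = 16.58 Ω
R_total = 390 + 16.58 = 406.6 Ω
I = V / R_total = 110 / 406.6 = 0.2705 A
Voltage across the parallel pair: V_p = I × R_p = 0.2705 × 16.58 = 4.486 V
With V_p across R2, its power is V_p²/R2.
P_R2 = (4.486)² / 22.0 = 0.9146 W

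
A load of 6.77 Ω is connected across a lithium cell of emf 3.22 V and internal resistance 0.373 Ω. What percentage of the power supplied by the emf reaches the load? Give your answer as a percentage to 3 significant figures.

η = P_load/(P_load+P_int) = I²R/(I²R+I²r) = R/(R+r) — the I² cancels for series elements.
η = R / (R + r) = 6.77 / (6.77 + 0.373) = 0.9478

94.8 %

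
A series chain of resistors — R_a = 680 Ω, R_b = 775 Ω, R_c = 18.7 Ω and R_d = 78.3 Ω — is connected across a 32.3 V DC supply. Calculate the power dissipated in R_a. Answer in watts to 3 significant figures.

0.295 W

Series elements share the same current, so find I first, then use P = I²R.
R_total = 680 + 775 + 18.7 + 78.3 = 1552 Ω
I = V / R_total = 32.3 / 1552 = 0.02081 A
P_R_a = I² × R_a = (0.02081)² × 680 = 0.2945 W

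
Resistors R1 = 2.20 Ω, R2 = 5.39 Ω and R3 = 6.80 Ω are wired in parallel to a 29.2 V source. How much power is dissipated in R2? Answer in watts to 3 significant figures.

Parallel branches share the same voltage; P = V²/R gives the branch power in one step.
P_R2 = V² / R2 = (29.2)² / 5.39 Ω = 158.2 W

158 W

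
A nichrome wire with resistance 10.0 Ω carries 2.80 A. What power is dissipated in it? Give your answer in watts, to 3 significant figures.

78.4 W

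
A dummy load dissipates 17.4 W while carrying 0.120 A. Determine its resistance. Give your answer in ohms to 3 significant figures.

Rearranging the power relation for the two known quantities gives R = P / I².
R = 17.4 / (0.1200)² = 1208 Ω

1210 Ω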